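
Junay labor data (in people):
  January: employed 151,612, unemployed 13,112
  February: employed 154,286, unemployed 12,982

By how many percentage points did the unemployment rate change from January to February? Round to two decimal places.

January: labor force = 151,612 + 13,112 = 164,724; u = 13,112/164,724 = 7.96%.
February: labor force = 154,286 + 12,982 = 167,268; u = 12,982/167,268 = 7.76%.
Change = 7.76% − 7.96% = −0.20 pp.

The unemployment rate changed by −0.20 percentage points.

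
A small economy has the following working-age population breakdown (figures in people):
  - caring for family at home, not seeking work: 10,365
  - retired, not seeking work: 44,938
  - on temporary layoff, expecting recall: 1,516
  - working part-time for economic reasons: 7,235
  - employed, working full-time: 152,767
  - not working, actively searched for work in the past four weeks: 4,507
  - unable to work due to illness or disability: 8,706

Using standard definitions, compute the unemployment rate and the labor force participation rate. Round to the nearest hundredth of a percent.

Unemployment rate ≈ 3.63%; labor force participation rate ≈ 72.17%.

Employed = 7,235 + 152,767 = 160,002 (anyone who worked, including part-time for economic reasons, counts as employed).
Unemployed = 1,516 + 4,507 = 6,023 (jobless and actively searching, or on temporary layoff).
Labor force = 160,002 + 6,023 = 166,025.
Not in labor force = 10,365 + 44,938 + 8,706 = 64,009 (those not working and not actively searching are outside the labor force).
Civilian working-age population = 166,025 + 64,009 = 230,034.
Unemployment rate = 6,023 / 166,025 = 3.63%.
Labor force participation rate = 166,025 / 230,034 = 72.17%.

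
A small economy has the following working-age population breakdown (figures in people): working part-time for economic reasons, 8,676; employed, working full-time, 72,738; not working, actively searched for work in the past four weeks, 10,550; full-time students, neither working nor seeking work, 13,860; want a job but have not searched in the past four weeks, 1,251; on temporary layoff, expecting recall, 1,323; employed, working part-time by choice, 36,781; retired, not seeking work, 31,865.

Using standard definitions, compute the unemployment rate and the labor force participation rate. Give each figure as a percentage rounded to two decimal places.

Employed = 8,676 + 72,738 + 36,781 = 118,195 (anyone who worked, including part-time for economic reasons, counts as employed).
Unemployed = 10,550 + 1,323 = 11,873 (jobless and actively searching, or on temporary layoff).
Labor force = 118,195 + 11,873 = 130,068.
Not in labor force = 13,860 + 1,251 + 31,865 = 46,976 (those not working and not actively searching are outside the labor force — including those who want a job but have given up searching).
Civilian working-age population = 130,068 + 46,976 = 177,044.
Unemployment rate = 11,873 / 130,068 = 9.13%.
Labor force participation rate = 130,068 / 177,044 = 73.47%.

Unemployment rate ≈ 9.13%; labor force participation rate ≈ 73.47%.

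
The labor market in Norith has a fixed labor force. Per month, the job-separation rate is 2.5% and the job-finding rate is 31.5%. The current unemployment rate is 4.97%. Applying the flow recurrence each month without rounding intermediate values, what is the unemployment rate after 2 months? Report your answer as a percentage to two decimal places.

Unemployment rate after two months ≈ 6.31%.

With a fixed labor force, u_{t+1} = u_t + s·(1−u_t) − f·u_t = u_t·(1−s−f) + s.
Here 1−s−f = 0.660 and s = 0.025.
u_1 = 0.049700 × 0.660 + 0.025 = 0.057802.
u_2 = 0.057802 × 0.660 + 0.025 = 0.063149.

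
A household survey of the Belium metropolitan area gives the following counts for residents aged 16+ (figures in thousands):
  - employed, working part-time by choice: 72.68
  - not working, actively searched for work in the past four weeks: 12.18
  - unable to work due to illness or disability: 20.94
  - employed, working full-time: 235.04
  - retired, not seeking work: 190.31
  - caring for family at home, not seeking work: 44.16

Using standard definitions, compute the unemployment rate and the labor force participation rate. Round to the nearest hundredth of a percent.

Unemployment rate ≈ 3.81%; labor force participation rate ≈ 55.60%.

Employed = 72.68 + 235.04 = 307.72 thousand.
Unemployed = 12.18 thousand.
Labor force = 307.72 + 12.18 = 319.90 thousand.
Not in labor force = 20.94 + 190.31 + 44.16 = 255.41 thousand (those not working and not actively searching are outside the labor force).
Civilian working-age population = 319.90 + 255.41 = 575.31 thousand.
Unemployment rate = 12.18 / 319.90 = 3.81%.
Labor force participation rate = 319.90 / 575.31 = 55.60%.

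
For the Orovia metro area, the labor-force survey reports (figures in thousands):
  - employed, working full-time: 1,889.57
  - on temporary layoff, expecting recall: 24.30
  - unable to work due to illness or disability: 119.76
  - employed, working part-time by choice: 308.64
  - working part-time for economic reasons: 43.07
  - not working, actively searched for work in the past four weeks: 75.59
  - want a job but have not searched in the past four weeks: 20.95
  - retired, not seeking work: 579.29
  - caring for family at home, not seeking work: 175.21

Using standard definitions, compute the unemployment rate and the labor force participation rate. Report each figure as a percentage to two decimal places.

Unemployment rate ≈ 4.27%; labor force participation rate ≈ 72.34%.

Employed = 1,889.57 + 308.64 + 43.07 = 2,241.28 thousand (anyone who worked, including part-time for economic reasons, counts as employed).
Unemployed = 24.30 + 75.59 = 99.89 thousand (jobless and actively searching, or on temporary layoff).
Labor force = 2,241.28 + 99.89 = 2,341.17 thousand.
Not in labor force = 119.76 + 20.95 + 579.29 + 175.21 = 895.21 thousand (those not working and not actively searching are outside the labor force — including those who want a job but have given up searching).
Civilian working-age population = 2,341.17 + 895.21 = 3,236.38 thousand.
Unemployment rate = 99.89 / 2,341.17 = 4.27%.
Labor force participation rate = 2,341.17 / 3,236.38 = 72.34%.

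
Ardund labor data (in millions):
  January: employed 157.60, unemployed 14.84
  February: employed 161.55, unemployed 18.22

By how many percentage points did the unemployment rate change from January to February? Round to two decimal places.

The unemployment rate changed by +1.53 percentage points.

January: labor force = 157.60 + 14.84 = 172.44; u = 14.84/172.44 = 8.61%.
February: labor force = 161.55 + 18.22 = 179.77; u = 18.22/179.77 = 10.14%.
Change = 10.14% − 8.61% = +1.53 pp.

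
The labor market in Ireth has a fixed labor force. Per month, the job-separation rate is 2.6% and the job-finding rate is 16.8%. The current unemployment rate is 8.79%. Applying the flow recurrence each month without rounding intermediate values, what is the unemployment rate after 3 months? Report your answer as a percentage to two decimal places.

Unemployment rate after three months ≈ 10.99%.

With a fixed labor force, u_{t+1} = u_t + s·(1−u_t) − f·u_t = u_t·(1−s−f) + s.
Here 1−s−f = 0.806 and s = 0.026.
u_1 = 0.087900 × 0.806 + 0.026 = 0.096847.
u_2 = 0.096847 × 0.806 + 0.026 = 0.104059.
u_3 = 0.104059 × 0.806 + 0.026 = 0.109872.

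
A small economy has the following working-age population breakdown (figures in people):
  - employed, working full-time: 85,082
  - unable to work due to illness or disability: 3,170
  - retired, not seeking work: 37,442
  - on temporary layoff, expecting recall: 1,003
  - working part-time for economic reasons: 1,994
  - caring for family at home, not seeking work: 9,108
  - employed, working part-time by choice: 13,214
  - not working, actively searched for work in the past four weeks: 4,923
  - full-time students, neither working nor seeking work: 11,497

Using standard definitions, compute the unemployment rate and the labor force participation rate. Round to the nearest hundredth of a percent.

Unemployment rate ≈ 5.58%; labor force participation rate ≈ 63.44%.

Employed = 85,082 + 1,994 + 13,214 = 100,290 (anyone who worked, including part-time for economic reasons, counts as employed).
Unemployed = 1,003 + 4,923 = 5,926 (jobless and actively searching, or on temporary layoff).
Labor force = 100,290 + 5,926 = 106,216.
Not in labor force = 3,170 + 37,442 + 9,108 + 11,497 = 61,217 (those not working and not actively searching are outside the labor force).
Civilian working-age population = 106,216 + 61,217 = 167,433.
Unemployment rate = 5,926 / 106,216 = 5.58%.
Labor force participation rate = 106,216 / 167,433 = 63.44%.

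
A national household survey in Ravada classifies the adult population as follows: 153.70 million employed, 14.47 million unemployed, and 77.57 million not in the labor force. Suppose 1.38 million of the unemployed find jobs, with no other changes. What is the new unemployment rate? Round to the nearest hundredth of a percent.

Initially, labor force = 153.70 + 14.47 = 168.17 million, so u = 14.47/168.17 = 8.60%.
After the change, unemployed falls and employed rises by 1.38; labor force unchanged → E = 155.08, U = 13.09, labor force = 168.17 million.
New unemployment rate = 13.09 / 168.17 = 7.78%.

New unemployment rate ≈ 7.78%.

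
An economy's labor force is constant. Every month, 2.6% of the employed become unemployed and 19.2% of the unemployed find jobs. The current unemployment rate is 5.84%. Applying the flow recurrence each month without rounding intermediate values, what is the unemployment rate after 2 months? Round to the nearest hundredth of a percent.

Unemployment rate after two months ≈ 8.20%.

With a fixed labor force, u_{t+1} = u_t + s·(1−u_t) − f·u_t = u_t·(1−s−f) + s.
Here 1−s−f = 0.782 and s = 0.026.
u_1 = 0.058400 × 0.782 + 0.026 = 0.071669.
u_2 = 0.071669 × 0.782 + 0.026 = 0.082045.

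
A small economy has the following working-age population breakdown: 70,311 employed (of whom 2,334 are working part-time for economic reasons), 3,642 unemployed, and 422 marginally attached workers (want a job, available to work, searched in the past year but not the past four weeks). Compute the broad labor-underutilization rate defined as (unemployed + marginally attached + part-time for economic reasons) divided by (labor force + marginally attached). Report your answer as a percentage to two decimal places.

Labor force = 70,311 + 3,642 = 73,953.
Numerator = 3,642 + 422 + 2,334 = 6,398.
Denominator = 73,953 + 422 = 74,375.
Broad rate = 6,398 / 74,375 = 8.60%.

Broad underutilization rate ≈ 8.60%.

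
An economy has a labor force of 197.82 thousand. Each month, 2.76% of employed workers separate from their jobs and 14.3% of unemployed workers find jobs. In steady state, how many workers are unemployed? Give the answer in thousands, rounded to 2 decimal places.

About 32.00 thousand are unemployed in steady state.

Steady-state unemployment rate u* = s/(s+f) = 2.76/(2.76+14.3) = 0.161782.
Unemployed = u* × labor force = 0.161782 × 197.82 ≈ 32.00 thousand.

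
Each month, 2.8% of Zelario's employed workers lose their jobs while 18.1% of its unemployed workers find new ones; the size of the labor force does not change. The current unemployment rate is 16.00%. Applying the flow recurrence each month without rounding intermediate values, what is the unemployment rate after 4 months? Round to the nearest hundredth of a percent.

Unemployment rate after four months ≈ 14.42%.

With a fixed labor force, u_{t+1} = u_t + s·(1−u_t) − f·u_t = u_t·(1−s−f) + s.
Here 1−s−f = 0.791 and s = 0.028.
u_1 = 0.160000 × 0.791 + 0.028 = 0.154560.
u_2 = 0.154560 × 0.791 + 0.028 = 0.150257.
u_3 = 0.150257 × 0.791 + 0.028 = 0.146853.
u_4 = 0.146853 × 0.791 + 0.028 = 0.144161.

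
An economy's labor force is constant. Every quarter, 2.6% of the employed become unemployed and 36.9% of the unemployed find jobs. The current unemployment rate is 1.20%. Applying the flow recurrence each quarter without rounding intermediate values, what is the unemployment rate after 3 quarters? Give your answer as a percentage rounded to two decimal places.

Unemployment rate after three quarters ≈ 5.39%.

With a fixed labor force, u_{t+1} = u_t + s·(1−u_t) − f·u_t = u_t·(1−s−f) + s.
Here 1−s−f = 0.605 and s = 0.026.
u_1 = 0.012000 × 0.605 + 0.026 = 0.033260.
u_2 = 0.033260 × 0.605 + 0.026 = 0.046122.
u_3 = 0.046122 × 0.605 + 0.026 = 0.053904.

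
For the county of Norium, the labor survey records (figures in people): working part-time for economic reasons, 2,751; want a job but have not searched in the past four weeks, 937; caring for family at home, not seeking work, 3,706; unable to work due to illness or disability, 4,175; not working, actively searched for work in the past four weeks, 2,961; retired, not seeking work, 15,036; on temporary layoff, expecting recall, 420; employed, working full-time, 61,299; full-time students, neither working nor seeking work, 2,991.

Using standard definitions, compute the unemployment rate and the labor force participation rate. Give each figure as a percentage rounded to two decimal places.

Unemployment rate ≈ 5.01%; labor force participation rate ≈ 71.53%.

Employed = 2,751 + 61,299 = 64,050 (anyone who worked, including part-time for economic reasons, counts as employed).
Unemployed = 2,961 + 420 = 3,381 (jobless and actively searching, or on temporary layoff).
Labor force = 64,050 + 3,381 = 67,431.
Not in labor force = 937 + 3,706 + 4,175 + 15,036 + 2,991 = 26,845 (those not working and not actively searching are outside the labor force — including those who want a job but have given up searching).
Civilian working-age population = 67,431 + 26,845 = 94,276.
Unemployment rate = 3,381 / 67,431 = 5.01%.
Labor force participation rate = 67,431 / 94,276 = 71.53%.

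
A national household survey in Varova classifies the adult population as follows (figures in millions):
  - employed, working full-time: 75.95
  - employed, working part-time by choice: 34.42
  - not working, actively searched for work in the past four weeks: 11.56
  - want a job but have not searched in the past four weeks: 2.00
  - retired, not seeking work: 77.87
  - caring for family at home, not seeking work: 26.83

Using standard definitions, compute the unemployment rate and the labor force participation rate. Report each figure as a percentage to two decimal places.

Employed = 75.95 + 34.42 = 110.37 million.
Unemployed = 11.56 million.
Labor force = 110.37 + 11.56 = 121.93 million.
Not in labor force = 2.00 + 77.87 + 26.83 = 106.70 million (those not working and not actively searching are outside the labor force — including those who want a job but have given up searching).
Civilian working-age population = 121.93 + 106.70 = 228.63 million.
Unemployment rate = 11.56 / 121.93 = 9.48%.
Labor force participation rate = 121.93 / 228.63 = 53.33%.

Unemployment rate ≈ 9.48%; labor force participation rate ≈ 53.33%.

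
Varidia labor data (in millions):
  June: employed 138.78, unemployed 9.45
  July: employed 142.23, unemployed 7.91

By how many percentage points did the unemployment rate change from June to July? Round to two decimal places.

The unemployment rate changed by −1.11 percentage points.

June: labor force = 138.78 + 9.45 = 148.23; u = 9.45/148.23 = 6.38%.
July: labor force = 142.23 + 7.91 = 150.14; u = 7.91/150.14 = 5.27%.
Change = 5.27% − 6.38% = −1.11 pp.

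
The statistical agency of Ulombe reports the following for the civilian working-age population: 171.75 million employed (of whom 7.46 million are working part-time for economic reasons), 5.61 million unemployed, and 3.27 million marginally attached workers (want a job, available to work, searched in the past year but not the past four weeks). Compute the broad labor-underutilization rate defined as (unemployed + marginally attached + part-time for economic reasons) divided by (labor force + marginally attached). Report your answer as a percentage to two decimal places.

Broad underutilization rate ≈ 9.05%.

Labor force = 171.75 + 5.61 = 177.36 million.
Numerator = 5.61 + 3.27 + 7.46 = 16.34 million.
Denominator = 177.36 + 3.27 = 180.63 million.
Broad rate = 16.34 / 180.63 = 9.05%.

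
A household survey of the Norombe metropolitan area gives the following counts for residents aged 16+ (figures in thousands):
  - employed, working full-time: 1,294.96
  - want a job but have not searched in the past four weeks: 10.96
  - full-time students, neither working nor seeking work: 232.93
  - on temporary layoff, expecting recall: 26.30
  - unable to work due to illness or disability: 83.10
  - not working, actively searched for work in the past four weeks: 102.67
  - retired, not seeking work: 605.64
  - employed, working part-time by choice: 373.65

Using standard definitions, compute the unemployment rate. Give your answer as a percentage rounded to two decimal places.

Employed = 1,294.96 + 373.65 = 1,668.61 thousand.
Unemployed = 26.30 + 102.67 = 128.97 thousand (jobless and actively searching, or on temporary layoff).
Labor force = 1,668.61 + 128.97 = 1,797.58 thousand.
Unemployment rate = 128.97 / 1,797.58 = 7.17%.

Unemployment rate ≈ 7.17%.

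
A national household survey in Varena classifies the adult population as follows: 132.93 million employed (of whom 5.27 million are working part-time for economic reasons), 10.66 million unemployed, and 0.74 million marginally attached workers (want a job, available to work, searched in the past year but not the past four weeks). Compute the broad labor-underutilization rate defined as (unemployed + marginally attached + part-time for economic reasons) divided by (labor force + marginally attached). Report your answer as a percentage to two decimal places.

Labor force = 132.93 + 10.66 = 143.59 million.
Numerator = 10.66 + 0.74 + 5.27 = 16.67 million.
Denominator = 143.59 + 0.74 = 144.33 million.
Broad rate = 16.67 / 144.33 = 11.55%.

Broad underutilization rate ≈ 11.55%.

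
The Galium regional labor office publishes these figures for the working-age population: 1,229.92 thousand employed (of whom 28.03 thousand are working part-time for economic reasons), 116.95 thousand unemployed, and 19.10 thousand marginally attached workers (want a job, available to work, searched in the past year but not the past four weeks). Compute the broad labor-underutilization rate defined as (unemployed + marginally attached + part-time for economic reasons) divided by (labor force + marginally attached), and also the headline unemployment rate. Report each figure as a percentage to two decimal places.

Labor force = 1,229.92 + 116.95 = 1,346.87 thousand.
Numerator = 116.95 + 19.10 + 28.03 = 164.08 thousand.
Denominator = 1,346.87 + 19.10 = 1,365.97 thousand.
Broad rate = 164.08 / 1,365.97 = 12.01%.
Headline unemployment rate = 116.95 / 1,346.87 = 8.68%.

Broad underutilization rate ≈ 12.01%; headline unemployment rate ≈ 8.68%.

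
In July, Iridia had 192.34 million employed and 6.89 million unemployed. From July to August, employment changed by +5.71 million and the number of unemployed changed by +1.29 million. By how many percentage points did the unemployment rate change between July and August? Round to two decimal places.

July: labor force = 192.34 + 6.89 = 199.23; u = 6.89/199.23 = 3.46%.
August: labor force = 198.05 + 8.18 = 206.23; u = 8.18/206.23 = 3.97%.
Change = 3.97% − 3.46% = +0.51 pp.

The unemployment rate changed by +0.51 percentage points.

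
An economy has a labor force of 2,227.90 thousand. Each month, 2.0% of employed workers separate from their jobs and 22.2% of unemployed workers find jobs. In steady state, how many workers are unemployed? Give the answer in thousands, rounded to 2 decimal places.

Steady-state unemployment rate u* = s/(s+f) = 2.0/(2.0+22.2) = 0.082645.
Unemployed = u* × labor force = 0.082645 × 2,227.90 ≈ 184.12 thousand.

About 184.12 thousand are unemployed in steady state.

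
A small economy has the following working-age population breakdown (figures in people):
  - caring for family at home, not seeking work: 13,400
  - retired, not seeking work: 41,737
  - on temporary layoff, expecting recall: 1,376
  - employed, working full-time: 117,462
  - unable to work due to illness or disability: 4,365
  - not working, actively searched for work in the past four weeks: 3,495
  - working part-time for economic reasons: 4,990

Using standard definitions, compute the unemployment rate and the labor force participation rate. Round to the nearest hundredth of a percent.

Unemployment rate ≈ 3.83%; labor force participation rate ≈ 68.15%.

Employed = 117,462 + 4,990 = 122,452 (anyone who worked, including part-time for economic reasons, counts as employed).
Unemployed = 1,376 + 3,495 = 4,871 (jobless and actively searching, or on temporary layoff).
Labor force = 122,452 + 4,871 = 127,323.
Not in labor force = 13,400 + 41,737 + 4,365 = 59,502 (those not working and not actively searching are outside the labor force).
Civilian working-age population = 127,323 + 59,502 = 186,825.
Unemployment rate = 4,871 / 127,323 = 3.83%.
Labor force participation rate = 127,323 / 186,825 = 68.15%.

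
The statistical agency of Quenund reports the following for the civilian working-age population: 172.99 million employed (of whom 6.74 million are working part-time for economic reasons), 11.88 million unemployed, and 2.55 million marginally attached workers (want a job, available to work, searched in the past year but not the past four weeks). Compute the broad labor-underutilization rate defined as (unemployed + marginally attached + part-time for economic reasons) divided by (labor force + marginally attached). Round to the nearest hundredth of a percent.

Labor force = 172.99 + 11.88 = 184.87 million.
Numerator = 11.88 + 2.55 + 6.74 = 21.17 million.
Denominator = 184.87 + 2.55 = 187.42 million.
Broad rate = 21.17 / 187.42 = 11.30%.

Broad underutilization rate ≈ 11.30%.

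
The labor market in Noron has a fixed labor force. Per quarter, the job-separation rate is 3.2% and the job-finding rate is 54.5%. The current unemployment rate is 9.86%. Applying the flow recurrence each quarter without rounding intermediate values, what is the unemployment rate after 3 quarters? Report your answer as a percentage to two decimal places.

With a fixed labor force, u_{t+1} = u_t + s·(1−u_t) − f·u_t = u_t·(1−s−f) + s.
Here 1−s−f = 0.423 and s = 0.032.
u_1 = 0.098600 × 0.423 + 0.032 = 0.073708.
u_2 = 0.073708 × 0.423 + 0.032 = 0.063178.
u_3 = 0.063178 × 0.423 + 0.032 = 0.058724.

Unemployment rate after three quarters ≈ 5.87%.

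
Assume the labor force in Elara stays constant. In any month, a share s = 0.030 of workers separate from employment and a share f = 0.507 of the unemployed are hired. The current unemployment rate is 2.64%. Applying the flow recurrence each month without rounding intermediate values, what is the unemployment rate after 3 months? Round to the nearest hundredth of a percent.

Unemployment rate after three months ≈ 5.29%.

With a fixed labor force, u_{t+1} = u_t + s·(1−u_t) − f·u_t = u_t·(1−s−f) + s.
Here 1−s−f = 0.463 and s = 0.030.
u_1 = 0.026400 × 0.463 + 0.030 = 0.042223.
u_2 = 0.042223 × 0.463 + 0.030 = 0.049549.
u_3 = 0.049549 × 0.463 + 0.030 = 0.052941.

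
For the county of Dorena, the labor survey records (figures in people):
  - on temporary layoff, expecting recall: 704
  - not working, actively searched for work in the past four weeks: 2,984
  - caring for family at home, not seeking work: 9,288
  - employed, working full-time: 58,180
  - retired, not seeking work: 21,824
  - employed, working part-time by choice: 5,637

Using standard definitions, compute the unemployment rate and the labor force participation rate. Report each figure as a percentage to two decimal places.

Unemployment rate ≈ 5.46%; labor force participation rate ≈ 68.45%.

Employed = 58,180 + 5,637 = 63,817.
Unemployed = 704 + 2,984 = 3,688 (jobless and actively searching, or on temporary layoff).
Labor force = 63,817 + 3,688 = 67,505.
Not in labor force = 9,288 + 21,824 = 31,112 (those not working and not actively searching are outside the labor force).
Civilian working-age population = 67,505 + 31,112 = 98,617.
Unemployment rate = 3,688 / 67,505 = 5.46%.
Labor force participation rate = 67,505 / 98,617 = 68.45%.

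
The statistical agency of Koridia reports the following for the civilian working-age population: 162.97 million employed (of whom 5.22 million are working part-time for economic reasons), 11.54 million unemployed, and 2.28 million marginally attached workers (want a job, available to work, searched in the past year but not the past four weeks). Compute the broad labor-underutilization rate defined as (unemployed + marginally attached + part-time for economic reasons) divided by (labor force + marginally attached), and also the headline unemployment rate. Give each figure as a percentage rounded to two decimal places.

Broad underutilization rate ≈ 10.77%; headline unemployment rate ≈ 6.61%.

Labor force = 162.97 + 11.54 = 174.51 million.
Numerator = 11.54 + 2.28 + 5.22 = 19.04 million.
Denominator = 174.51 + 2.28 = 176.79 million.
Broad rate = 19.04 / 176.79 = 10.77%.
Headline unemployment rate = 11.54 / 174.51 = 6.61%.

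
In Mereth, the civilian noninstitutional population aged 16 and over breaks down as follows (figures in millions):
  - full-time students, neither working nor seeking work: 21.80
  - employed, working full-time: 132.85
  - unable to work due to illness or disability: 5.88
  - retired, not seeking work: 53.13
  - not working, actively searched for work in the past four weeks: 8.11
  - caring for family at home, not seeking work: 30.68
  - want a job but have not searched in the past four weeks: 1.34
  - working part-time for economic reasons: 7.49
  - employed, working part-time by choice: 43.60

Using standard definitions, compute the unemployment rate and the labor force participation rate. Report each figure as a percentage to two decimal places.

Employed = 132.85 + 7.49 + 43.60 = 183.94 million (anyone who worked, including part-time for economic reasons, counts as employed).
Unemployed = 8.11 million.
Labor force = 183.94 + 8.11 = 192.05 million.
Not in labor force = 21.80 + 5.88 + 53.13 + 30.68 + 1.34 = 112.83 million (those not working and not actively searching are outside the labor force — including those who want a job but have given up searching).
Civilian working-age population = 192.05 + 112.83 = 304.88 million.
Unemployment rate = 8.11 / 192.05 = 4.22%.
Labor force participation rate = 192.05 / 304.88 = 62.99%.

Unemployment rate ≈ 4.22%; labor force participation rate ≈ 62.99%.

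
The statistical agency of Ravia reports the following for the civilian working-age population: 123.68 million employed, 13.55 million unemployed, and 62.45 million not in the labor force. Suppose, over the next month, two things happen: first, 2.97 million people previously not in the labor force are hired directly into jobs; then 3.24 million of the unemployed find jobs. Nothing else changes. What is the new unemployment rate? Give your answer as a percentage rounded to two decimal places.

New unemployment rate ≈ 7.35%.

Initially, labor force = 123.68 + 13.55 = 137.23 million, so u = 13.55/137.23 = 9.87%.
After the first change, employed and labor force both rise by 2.97; unemployed unchanged → E = 126.65, U = 13.55, labor force = 140.20 million.
After the second change, unemployed falls and employed rises by 3.24; labor force unchanged → E = 129.89, U = 10.31, labor force = 140.20 million.
New unemployment rate = 10.31 / 140.20 = 7.35%.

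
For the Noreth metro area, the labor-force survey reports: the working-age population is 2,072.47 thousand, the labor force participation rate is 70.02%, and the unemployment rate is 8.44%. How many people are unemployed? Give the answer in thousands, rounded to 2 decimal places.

Labor force = 0.7002 × 2,072.47 = 1,451.14 thousand.
Unemployed = 0.0844 × 1,451.14 ≈ 122.48 thousand.

About 122.48 thousand are unemployed.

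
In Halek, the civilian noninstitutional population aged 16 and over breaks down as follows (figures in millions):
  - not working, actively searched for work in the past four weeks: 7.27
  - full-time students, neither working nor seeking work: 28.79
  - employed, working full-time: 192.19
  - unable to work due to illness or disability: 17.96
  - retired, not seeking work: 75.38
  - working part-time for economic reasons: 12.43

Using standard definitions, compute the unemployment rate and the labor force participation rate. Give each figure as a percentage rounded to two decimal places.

Unemployment rate ≈ 3.43%; labor force participation rate ≈ 63.44%.

Employed = 192.19 + 12.43 = 204.62 million (anyone who worked, including part-time for economic reasons, counts as employed).
Unemployed = 7.27 million.
Labor force = 204.62 + 7.27 = 211.89 million.
Not in labor force = 28.79 + 17.96 + 75.38 = 122.13 million (those not working and not actively searching are outside the labor force).
Civilian working-age population = 211.89 + 122.13 = 334.02 million.
Unemployment rate = 7.27 / 211.89 = 3.43%.
Labor force participation rate = 211.89 / 334.02 = 63.44%.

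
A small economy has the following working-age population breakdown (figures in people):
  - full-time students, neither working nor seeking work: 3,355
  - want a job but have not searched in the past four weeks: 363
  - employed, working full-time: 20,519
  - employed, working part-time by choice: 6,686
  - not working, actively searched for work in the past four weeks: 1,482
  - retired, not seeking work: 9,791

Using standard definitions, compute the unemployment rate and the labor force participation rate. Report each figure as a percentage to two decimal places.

Employed = 20,519 + 6,686 = 27,205.
Unemployed = 1,482.
Labor force = 27,205 + 1,482 = 28,687.
Not in labor force = 3,355 + 363 + 9,791 = 13,509 (those not working and not actively searching are outside the labor force — including those who want a job but have given up searching).
Civilian working-age population = 28,687 + 13,509 = 42,196.
Unemployment rate = 1,482 / 28,687 = 5.17%.
Labor force participation rate = 28,687 / 42,196 = 67.99%.

Unemployment rate ≈ 5.17%; labor force participation rate ≈ 67.99%.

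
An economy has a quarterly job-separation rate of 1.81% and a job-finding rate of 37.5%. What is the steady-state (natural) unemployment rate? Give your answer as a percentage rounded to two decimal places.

Steady-state unemployment rate ≈ 4.60%.

At steady state the flows balance: s·E = f·U, so U/(E+U) = s/(s+f).
u* = 1.81 / (1.81 + 37.5) = 1.81 / 39.31 = 4.60%.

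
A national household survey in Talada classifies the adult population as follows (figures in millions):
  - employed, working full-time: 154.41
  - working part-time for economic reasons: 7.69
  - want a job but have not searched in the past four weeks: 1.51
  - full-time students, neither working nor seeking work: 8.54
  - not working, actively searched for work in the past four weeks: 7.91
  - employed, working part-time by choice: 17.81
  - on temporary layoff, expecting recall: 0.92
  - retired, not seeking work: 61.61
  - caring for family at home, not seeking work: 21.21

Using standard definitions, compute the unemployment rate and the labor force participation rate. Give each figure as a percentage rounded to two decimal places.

Employed = 154.41 + 7.69 + 17.81 = 179.91 million (anyone who worked, including part-time for economic reasons, counts as employed).
Unemployed = 7.91 + 0.92 = 8.83 million (jobless and actively searching, or on temporary layoff).
Labor force = 179.91 + 8.83 = 188.74 million.
Not in labor force = 1.51 + 8.54 + 61.61 + 21.21 = 92.87 million (those not working and not actively searching are outside the labor force — including those who want a job but have given up searching).
Civilian working-age population = 188.74 + 92.87 = 281.61 million.
Unemployment rate = 8.83 / 188.74 = 4.68%.
Labor force participation rate = 188.74 / 281.61 = 67.02%.

Unemployment rate ≈ 4.68%; labor force participation rate ≈ 67.02%.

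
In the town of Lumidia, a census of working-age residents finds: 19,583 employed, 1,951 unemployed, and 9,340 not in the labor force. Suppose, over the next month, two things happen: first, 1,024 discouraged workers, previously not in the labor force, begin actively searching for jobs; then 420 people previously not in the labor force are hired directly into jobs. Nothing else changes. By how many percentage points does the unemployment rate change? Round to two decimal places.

The unemployment rate changes by +3.89 percentage points.

Initially, labor force = 19,583 + 1,951 = 21,534, so u = 1,951/21,534 = 9.06%.
After the first change, unemployed and labor force both rise by 1,024 → E = 19,583, U = 2,975, labor force = 22,558.
After the second change, employed and labor force both rise by 420; unemployed unchanged → E = 20,003, U = 2,975, labor force = 22,978.
New unemployment rate = 2,975 / 22,978 = 12.95%.
Change = 12.95% − 9.06% = +3.89 percentage points.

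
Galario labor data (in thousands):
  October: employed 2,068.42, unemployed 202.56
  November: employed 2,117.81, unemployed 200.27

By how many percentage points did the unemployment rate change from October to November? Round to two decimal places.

October: labor force = 2,068.42 + 202.56 = 2,270.98; u = 202.56/2,270.98 = 8.92%.
November: labor force = 2,117.81 + 200.27 = 2,318.08; u = 200.27/2,318.08 = 8.64%.
Change = 8.64% − 8.92% = −0.28 pp.

The unemployment rate changed by −0.28 percentage points.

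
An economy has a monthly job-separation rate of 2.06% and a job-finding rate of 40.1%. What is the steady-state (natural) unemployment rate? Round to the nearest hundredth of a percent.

Steady-state unemployment rate ≈ 4.89%.

At steady state the flows balance: s·E = f·U, so U/(E+U) = s/(s+f).
u* = 2.06 / (2.06 + 40.1) = 2.06 / 42.16 = 4.89%.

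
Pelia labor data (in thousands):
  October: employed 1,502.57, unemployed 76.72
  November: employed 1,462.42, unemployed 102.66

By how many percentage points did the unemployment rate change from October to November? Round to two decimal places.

The unemployment rate changed by +1.70 percentage points.

October: labor force = 1,502.57 + 76.72 = 1,579.29; u = 76.72/1,579.29 = 4.86%.
November: labor force = 1,462.42 + 102.66 = 1,565.08; u = 102.66/1,565.08 = 6.56%.
Change = 6.56% − 4.86% = +1.70 pp.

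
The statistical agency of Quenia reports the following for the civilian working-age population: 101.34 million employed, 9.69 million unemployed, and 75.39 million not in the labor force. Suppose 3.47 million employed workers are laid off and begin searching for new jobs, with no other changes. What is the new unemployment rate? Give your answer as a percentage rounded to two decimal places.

Initially, labor force = 101.34 + 9.69 = 111.03 million, so u = 9.69/111.03 = 8.73%.
After the change, employed falls and unemployed rises by 3.47; labor force unchanged → E = 97.87, U = 13.16, labor force = 111.03 million.
New unemployment rate = 13.16 / 111.03 = 11.85%.

New unemployment rate ≈ 11.85%.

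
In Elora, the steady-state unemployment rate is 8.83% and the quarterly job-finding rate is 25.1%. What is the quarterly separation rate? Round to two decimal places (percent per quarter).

From u* = s/(s+f): s = u·f/(1−u).
s = 0.0883 × 25.1 / (1 − 0.0883) = 2.2163 / 0.9117 ≈ 2.43% per quarter.

Separation rate ≈ 2.43% per quarter.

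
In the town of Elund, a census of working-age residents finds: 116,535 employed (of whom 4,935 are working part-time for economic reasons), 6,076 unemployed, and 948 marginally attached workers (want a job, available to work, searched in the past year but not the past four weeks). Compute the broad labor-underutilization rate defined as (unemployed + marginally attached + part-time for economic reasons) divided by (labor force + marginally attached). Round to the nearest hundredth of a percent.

Broad underutilization rate ≈ 9.68%.

Labor force = 116,535 + 6,076 = 122,611.
Numerator = 6,076 + 948 + 4,935 = 11,959.
Denominator = 122,611 + 948 = 123,559.
Broad rate = 11,959 / 123,559 = 9.68%.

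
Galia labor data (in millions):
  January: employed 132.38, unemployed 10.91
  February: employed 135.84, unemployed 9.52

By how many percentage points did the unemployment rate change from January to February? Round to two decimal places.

The unemployment rate changed by −1.06 percentage points.

January: labor force = 132.38 + 10.91 = 143.29; u = 10.91/143.29 = 7.61%.
February: labor force = 135.84 + 9.52 = 145.36; u = 9.52/145.36 = 6.55%.
Change = 6.55% − 7.61% = −1.06 pp.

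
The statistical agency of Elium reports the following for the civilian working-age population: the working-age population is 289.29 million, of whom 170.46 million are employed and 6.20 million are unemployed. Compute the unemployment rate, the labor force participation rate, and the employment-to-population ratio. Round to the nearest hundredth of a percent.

Unemployment rate ≈ 3.51%; labor force participation rate ≈ 61.07%; employment-population ratio ≈ 58.92%.

Labor force = employed + unemployed = 170.46 + 6.20 = 176.66 million.
Unemployment rate = 6.20 / 176.66 = 3.51%.
Labor force participation rate = 176.66 / 289.29 = 61.07%.
Employment-population ratio = 170.46 / 289.29 = 58.92%.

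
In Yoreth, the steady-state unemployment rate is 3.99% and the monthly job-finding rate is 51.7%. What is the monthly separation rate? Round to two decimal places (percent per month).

Separation rate ≈ 2.15% per month.

From u* = s/(s+f): s = u·f/(1−u).
s = 0.0399 × 51.7 / (1 − 0.0399) = 2.0628 / 0.9601 ≈ 2.15% per month.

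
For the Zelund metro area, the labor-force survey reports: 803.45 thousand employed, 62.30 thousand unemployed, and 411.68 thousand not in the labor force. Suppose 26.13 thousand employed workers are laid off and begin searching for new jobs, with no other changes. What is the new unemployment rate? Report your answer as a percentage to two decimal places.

New unemployment rate ≈ 10.21%.

Initially, labor force = 803.45 + 62.30 = 865.75 thousand, so u = 62.30/865.75 = 7.20%.
After the change, employed falls and unemployed rises by 26.13; labor force unchanged → E = 777.32, U = 88.43, labor force = 865.75 thousand.
New unemployment rate = 88.43 / 865.75 = 10.21%.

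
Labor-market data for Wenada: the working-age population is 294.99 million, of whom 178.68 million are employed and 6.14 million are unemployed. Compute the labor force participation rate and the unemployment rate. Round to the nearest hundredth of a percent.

Labor force participation rate ≈ 62.65%; unemployment rate ≈ 3.32%.

Labor force = employed + unemployed = 178.68 + 6.14 = 184.82 million.
Unemployment rate = 6.14 / 184.82 = 3.32%.
Labor force participation rate = 184.82 / 294.99 = 62.65%.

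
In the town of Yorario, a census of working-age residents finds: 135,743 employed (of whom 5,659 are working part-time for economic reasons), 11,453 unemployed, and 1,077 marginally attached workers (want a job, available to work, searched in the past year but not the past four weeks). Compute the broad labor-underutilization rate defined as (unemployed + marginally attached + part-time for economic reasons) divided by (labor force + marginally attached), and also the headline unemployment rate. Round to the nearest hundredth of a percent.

Broad underutilization rate ≈ 12.27%; headline unemployment rate ≈ 7.78%.

Labor force = 135,743 + 11,453 = 147,196.
Numerator = 11,453 + 1,077 + 5,659 = 18,189.
Denominator = 147,196 + 1,077 = 148,273.
Broad rate = 18,189 / 148,273 = 12.27%.
Headline unemployment rate = 11,453 / 147,196 = 7.78%.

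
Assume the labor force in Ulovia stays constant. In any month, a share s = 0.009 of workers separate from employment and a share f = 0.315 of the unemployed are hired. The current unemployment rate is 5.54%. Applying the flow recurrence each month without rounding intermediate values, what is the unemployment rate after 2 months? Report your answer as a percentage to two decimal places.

Unemployment rate after two months ≈ 4.04%.

With a fixed labor force, u_{t+1} = u_t + s·(1−u_t) − f·u_t = u_t·(1−s−f) + s.
Here 1−s−f = 0.676 and s = 0.009.
u_1 = 0.055400 × 0.676 + 0.009 = 0.046450.
u_2 = 0.046450 × 0.676 + 0.009 = 0.040400.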